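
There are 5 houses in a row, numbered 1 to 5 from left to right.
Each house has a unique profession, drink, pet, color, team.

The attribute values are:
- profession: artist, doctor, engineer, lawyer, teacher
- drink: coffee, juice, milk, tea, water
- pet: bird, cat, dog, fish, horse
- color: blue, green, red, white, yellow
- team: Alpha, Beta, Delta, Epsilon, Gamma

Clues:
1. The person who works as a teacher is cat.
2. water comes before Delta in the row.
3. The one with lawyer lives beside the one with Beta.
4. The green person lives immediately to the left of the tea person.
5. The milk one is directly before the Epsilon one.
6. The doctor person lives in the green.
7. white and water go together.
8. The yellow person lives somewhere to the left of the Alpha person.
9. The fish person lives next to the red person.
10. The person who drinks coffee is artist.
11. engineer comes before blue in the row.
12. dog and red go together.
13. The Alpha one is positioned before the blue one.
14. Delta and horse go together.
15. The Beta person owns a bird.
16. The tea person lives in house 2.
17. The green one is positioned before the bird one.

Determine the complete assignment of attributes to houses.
Solution:

House | Profession | Drink | Pet | Color | Team
-----------------------------------------------
  1   | doctor | milk | fish | green | Gamma
  2   | lawyer | tea | dog | red | Epsilon
  3   | engineer | juice | bird | yellow | Beta
  4   | teacher | water | cat | white | Alpha
  5   | artist | coffee | horse | blue | Delta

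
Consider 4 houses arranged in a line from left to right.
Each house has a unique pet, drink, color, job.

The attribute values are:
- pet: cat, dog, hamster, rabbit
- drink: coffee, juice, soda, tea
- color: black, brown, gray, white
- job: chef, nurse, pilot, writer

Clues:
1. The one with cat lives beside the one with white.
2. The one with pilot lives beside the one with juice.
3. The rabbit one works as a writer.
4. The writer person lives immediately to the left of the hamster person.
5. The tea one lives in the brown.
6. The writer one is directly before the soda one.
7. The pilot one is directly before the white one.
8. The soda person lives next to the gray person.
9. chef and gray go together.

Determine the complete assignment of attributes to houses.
Solution:

House | Pet | Drink | Color | Job
---------------------------------
  1   | cat | tea | brown | pilot
  2   | rabbit | juice | white | writer
  3   | hamster | soda | black | nurse
  4   | dog | coffee | gray | chef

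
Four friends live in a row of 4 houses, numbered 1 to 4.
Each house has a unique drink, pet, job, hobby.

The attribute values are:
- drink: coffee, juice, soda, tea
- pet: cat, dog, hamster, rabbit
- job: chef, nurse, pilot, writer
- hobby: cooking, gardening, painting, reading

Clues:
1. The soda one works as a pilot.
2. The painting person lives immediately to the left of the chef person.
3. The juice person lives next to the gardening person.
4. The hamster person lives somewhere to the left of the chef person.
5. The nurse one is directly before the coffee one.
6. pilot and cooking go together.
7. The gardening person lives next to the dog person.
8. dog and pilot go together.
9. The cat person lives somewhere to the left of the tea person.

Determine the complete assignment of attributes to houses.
Solution:

House | Drink | Pet | Job | Hobby
---------------------------------
  1   | juice | hamster | nurse | painting
  2   | coffee | cat | chef | gardening
  3   | soda | dog | pilot | cooking
  4   | tea | rabbit | writer | reading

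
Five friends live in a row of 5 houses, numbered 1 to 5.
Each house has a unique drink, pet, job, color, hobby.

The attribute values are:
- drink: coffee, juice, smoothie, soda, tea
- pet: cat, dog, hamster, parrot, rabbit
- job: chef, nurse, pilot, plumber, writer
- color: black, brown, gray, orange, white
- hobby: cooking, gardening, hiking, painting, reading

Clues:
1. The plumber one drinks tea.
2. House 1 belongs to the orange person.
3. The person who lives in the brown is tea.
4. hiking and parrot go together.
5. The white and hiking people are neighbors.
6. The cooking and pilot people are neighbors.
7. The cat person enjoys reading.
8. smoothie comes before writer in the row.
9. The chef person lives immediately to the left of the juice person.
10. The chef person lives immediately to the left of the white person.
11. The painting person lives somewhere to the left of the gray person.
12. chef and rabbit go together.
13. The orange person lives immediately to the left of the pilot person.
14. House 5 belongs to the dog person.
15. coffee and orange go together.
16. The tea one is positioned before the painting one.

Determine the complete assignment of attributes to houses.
Solution:

House | Drink | Pet | Job | Color | Hobby
-----------------------------------------
  1   | coffee | rabbit | chef | orange | cooking
  2   | juice | cat | pilot | white | reading
  3   | tea | parrot | plumber | brown | hiking
  4   | smoothie | hamster | nurse | black | painting
  5   | soda | dog | writer | gray | gardening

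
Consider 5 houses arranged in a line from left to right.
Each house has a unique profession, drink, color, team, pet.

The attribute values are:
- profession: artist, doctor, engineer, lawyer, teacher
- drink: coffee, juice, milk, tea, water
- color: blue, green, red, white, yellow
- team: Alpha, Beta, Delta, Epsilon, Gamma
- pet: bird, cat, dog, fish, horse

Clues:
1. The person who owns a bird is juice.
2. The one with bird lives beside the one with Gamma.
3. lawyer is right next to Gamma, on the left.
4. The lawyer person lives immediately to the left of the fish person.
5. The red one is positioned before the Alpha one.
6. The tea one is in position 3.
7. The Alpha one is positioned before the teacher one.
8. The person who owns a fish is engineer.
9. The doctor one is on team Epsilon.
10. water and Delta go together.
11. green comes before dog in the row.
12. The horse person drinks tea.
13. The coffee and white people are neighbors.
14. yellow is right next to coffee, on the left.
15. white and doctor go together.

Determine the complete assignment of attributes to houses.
Solution:

House | Profession | Drink | Color | Team | Pet
-----------------------------------------------
  1   | lawyer | juice | yellow | Beta | bird
  2   | engineer | coffee | red | Gamma | fish
  3   | doctor | tea | white | Epsilon | horse
  4   | artist | milk | green | Alpha | cat
  5   | teacher | water | blue | Delta | dog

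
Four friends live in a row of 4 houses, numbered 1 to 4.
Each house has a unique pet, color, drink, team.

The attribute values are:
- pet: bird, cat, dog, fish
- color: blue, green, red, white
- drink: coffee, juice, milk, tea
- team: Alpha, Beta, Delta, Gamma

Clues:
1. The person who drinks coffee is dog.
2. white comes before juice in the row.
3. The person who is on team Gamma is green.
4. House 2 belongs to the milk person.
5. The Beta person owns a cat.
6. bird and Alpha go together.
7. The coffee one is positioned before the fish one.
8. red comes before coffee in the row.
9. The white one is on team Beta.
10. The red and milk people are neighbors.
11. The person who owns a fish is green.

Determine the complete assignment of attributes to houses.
Solution:

House | Pet | Color | Drink | Team
----------------------------------
  1   | bird | red | tea | Alpha
  2   | cat | white | milk | Beta
  3   | dog | blue | coffee | Delta
  4   | fish | green | juice | Gamma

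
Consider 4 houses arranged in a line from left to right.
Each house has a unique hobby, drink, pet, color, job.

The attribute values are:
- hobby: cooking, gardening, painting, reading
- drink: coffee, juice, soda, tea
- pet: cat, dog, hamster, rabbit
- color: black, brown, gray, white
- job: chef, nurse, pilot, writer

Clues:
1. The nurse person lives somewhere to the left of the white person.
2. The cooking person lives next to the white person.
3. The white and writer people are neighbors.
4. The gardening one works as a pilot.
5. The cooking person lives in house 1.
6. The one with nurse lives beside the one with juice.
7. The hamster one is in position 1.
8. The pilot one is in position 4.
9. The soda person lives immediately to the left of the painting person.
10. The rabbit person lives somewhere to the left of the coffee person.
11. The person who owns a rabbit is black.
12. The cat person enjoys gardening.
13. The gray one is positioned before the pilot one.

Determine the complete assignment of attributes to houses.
Solution:

House | Hobby | Drink | Pet | Color | Job
-----------------------------------------
  1   | cooking | soda | hamster | gray | nurse
  2   | painting | juice | dog | white | chef
  3   | reading | tea | rabbit | black | writer
  4   | gardening | coffee | cat | brown | pilot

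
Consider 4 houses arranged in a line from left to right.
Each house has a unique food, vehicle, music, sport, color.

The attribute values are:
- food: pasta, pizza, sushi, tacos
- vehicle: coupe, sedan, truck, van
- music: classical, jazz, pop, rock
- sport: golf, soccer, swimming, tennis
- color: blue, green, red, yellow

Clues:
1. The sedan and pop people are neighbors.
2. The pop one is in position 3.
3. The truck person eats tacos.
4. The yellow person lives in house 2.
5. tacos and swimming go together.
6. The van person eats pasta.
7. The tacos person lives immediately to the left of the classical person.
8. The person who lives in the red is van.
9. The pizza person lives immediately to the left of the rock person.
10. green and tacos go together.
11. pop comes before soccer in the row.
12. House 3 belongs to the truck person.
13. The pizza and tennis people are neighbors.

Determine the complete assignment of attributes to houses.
Solution:

House | Food | Vehicle | Music | Sport | Color
----------------------------------------------
  1   | pizza | coupe | jazz | golf | blue
  2   | sushi | sedan | rock | tennis | yellow
  3   | tacos | truck | pop | swimming | green
  4   | pasta | van | classical | soccer | red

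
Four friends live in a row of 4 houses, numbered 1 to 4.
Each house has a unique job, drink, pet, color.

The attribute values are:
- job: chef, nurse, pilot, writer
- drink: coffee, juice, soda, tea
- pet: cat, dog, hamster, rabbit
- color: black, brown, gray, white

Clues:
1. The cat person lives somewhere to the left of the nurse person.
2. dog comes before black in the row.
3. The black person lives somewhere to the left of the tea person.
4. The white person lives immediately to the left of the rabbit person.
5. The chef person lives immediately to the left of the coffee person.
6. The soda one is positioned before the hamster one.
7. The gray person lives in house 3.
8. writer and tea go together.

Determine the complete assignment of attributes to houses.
Solution:

House | Job | Drink | Pet | Color
---------------------------------
  1   | chef | soda | dog | white
  2   | pilot | coffee | rabbit | black
  3   | writer | tea | cat | gray
  4   | nurse | juice | hamster | brown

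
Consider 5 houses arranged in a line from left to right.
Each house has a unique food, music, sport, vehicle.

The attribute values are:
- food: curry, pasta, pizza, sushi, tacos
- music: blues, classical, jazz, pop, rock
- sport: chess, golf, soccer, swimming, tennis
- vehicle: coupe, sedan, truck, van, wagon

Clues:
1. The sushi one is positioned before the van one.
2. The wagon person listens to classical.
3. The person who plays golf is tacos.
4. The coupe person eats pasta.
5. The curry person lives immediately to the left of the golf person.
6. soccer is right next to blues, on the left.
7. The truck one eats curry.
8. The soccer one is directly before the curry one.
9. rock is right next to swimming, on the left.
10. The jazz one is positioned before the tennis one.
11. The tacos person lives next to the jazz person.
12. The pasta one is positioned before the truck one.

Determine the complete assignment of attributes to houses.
Solution:

House | Food | Music | Sport | Vehicle
--------------------------------------
  1   | pasta | rock | soccer | coupe
  2   | curry | blues | swimming | truck
  3   | tacos | classical | golf | wagon
  4   | sushi | jazz | chess | sedan
  5   | pizza | pop | tennis | van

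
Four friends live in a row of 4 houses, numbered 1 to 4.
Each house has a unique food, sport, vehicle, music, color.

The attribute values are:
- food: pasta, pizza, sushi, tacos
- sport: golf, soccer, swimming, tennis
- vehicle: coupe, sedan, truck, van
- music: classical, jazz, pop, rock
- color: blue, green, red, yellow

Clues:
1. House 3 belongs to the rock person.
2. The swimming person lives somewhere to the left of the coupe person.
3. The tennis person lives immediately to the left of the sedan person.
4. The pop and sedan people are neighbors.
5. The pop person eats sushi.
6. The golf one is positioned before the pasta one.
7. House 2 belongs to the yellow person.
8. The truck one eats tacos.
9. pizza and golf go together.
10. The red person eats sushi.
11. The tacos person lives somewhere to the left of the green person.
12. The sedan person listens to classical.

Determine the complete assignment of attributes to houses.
Solution:

House | Food | Sport | Vehicle | Music | Color
----------------------------------------------
  1   | sushi | tennis | van | pop | red
  2   | pizza | golf | sedan | classical | yellow
  3   | tacos | swimming | truck | rock | blue
  4   | pasta | soccer | coupe | jazz | green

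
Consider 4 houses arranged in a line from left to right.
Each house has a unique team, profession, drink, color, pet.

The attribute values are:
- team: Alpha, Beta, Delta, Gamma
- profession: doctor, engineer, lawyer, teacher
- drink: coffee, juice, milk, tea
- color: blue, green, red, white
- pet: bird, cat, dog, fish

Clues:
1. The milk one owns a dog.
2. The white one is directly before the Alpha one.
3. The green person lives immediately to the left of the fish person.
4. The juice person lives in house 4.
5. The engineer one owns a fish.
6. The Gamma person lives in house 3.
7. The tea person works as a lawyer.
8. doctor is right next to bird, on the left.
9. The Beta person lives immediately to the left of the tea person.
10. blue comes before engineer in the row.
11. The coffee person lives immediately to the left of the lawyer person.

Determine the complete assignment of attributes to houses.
Solution:

House | Team | Profession | Drink | Color | Pet
-----------------------------------------------
  1   | Beta | doctor | coffee | white | cat
  2   | Alpha | lawyer | tea | blue | bird
  3   | Gamma | teacher | milk | green | dog
  4   | Delta | engineer | juice | red | fish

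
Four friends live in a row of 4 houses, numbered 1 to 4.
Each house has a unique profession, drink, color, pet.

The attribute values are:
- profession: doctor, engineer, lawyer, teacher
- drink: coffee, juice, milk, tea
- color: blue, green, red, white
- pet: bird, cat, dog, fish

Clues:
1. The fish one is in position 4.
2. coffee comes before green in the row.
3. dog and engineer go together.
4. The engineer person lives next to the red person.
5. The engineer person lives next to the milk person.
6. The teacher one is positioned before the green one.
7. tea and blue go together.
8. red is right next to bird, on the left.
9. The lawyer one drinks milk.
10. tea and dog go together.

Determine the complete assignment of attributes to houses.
Solution:

House | Profession | Drink | Color | Pet
----------------------------------------
  1   | engineer | tea | blue | dog
  2   | lawyer | milk | red | cat
  3   | teacher | coffee | white | bird
  4   | doctor | juice | green | fish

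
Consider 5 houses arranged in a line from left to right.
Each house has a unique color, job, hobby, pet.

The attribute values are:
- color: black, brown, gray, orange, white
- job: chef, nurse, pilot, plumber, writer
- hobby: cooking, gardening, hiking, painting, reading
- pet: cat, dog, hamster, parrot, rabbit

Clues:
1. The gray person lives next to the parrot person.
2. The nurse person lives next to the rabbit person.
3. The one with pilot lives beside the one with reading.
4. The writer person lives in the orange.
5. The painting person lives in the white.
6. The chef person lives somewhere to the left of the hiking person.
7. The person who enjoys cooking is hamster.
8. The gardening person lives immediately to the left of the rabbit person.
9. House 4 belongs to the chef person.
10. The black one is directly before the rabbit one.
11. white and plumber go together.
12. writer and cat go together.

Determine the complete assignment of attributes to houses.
Solution:

House | Color | Job | Hobby | Pet
---------------------------------
  1   | black | nurse | gardening | dog
  2   | white | plumber | painting | rabbit
  3   | gray | pilot | cooking | hamster
  4   | brown | chef | reading | parrot
  5   | orange | writer | hiking | cat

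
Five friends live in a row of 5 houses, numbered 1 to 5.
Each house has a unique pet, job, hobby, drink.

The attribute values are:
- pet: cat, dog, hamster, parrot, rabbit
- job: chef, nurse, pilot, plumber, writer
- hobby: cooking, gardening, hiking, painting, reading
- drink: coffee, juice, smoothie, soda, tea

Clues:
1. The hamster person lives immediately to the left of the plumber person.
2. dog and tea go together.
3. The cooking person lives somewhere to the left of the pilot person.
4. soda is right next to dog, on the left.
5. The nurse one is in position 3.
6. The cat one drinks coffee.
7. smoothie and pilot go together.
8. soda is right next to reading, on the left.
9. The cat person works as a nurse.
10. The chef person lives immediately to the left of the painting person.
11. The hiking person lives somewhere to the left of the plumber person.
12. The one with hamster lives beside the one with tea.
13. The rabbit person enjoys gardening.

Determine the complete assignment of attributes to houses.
Solution:

House | Pet | Job | Hobby | Drink
---------------------------------
  1   | hamster | writer | hiking | soda
  2   | dog | plumber | reading | tea
  3   | cat | nurse | cooking | coffee
  4   | rabbit | chef | gardening | juice
  5   | parrot | pilot | painting | smoothie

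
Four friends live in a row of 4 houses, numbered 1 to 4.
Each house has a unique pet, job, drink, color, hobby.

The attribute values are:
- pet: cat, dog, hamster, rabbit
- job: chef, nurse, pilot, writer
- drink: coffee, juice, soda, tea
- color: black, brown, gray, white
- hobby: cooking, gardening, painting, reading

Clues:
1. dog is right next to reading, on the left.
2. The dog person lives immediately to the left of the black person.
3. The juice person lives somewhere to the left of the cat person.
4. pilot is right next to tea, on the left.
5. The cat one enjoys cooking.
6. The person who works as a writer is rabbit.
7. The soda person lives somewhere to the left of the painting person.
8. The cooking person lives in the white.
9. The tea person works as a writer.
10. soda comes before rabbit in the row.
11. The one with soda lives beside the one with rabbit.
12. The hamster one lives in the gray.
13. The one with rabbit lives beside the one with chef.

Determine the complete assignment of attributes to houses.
Solution:

House | Pet | Job | Drink | Color | Hobby
-----------------------------------------
  1   | dog | pilot | soda | brown | gardening
  2   | rabbit | writer | tea | black | reading
  3   | hamster | chef | juice | gray | painting
  4   | cat | nurse | coffee | white | cooking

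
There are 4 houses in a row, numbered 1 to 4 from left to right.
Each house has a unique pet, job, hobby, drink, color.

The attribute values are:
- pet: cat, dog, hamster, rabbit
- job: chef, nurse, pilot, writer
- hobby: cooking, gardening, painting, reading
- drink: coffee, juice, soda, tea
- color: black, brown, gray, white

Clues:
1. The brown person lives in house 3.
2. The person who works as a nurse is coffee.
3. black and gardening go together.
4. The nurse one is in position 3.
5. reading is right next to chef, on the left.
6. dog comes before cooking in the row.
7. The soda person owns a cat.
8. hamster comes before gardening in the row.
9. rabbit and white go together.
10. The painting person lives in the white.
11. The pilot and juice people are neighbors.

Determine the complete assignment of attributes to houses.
Solution:

House | Pet | Job | Hobby | Drink | Color
-----------------------------------------
  1   | dog | pilot | reading | tea | gray
  2   | rabbit | chef | painting | juice | white
  3   | hamster | nurse | cooking | coffee | brown
  4   | cat | writer | gardening | soda | black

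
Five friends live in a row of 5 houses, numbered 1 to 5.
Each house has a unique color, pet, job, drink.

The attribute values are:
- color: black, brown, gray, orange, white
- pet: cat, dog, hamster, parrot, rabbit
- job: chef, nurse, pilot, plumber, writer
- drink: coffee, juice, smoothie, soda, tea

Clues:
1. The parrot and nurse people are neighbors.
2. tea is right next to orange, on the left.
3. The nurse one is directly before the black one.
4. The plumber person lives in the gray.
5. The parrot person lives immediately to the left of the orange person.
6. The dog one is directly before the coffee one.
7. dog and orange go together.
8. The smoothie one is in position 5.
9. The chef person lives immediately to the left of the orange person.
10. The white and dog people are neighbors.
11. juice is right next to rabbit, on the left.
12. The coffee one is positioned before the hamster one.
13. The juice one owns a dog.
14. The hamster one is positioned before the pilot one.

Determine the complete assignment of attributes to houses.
Solution:

House | Color | Pet | Job | Drink
---------------------------------
  1   | white | parrot | chef | tea
  2   | orange | dog | nurse | juice
  3   | black | rabbit | writer | coffee
  4   | gray | hamster | plumber | soda
  5   | brown | cat | pilot | smoothie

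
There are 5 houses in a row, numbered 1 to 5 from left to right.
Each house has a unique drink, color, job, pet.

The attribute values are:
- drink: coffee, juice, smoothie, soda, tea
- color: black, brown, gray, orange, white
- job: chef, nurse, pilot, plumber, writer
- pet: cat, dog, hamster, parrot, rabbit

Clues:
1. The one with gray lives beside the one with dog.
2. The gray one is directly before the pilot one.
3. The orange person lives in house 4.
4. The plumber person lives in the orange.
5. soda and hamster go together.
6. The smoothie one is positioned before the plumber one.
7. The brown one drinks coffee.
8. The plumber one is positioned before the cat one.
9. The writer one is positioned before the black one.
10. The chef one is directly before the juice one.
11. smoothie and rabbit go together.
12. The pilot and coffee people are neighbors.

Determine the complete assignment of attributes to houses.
Solution:

House | Drink | Color | Job | Pet
---------------------------------
  1   | smoothie | gray | chef | rabbit
  2   | juice | white | pilot | dog
  3   | coffee | brown | writer | parrot
  4   | soda | orange | plumber | hamster
  5   | tea | black | nurse | cat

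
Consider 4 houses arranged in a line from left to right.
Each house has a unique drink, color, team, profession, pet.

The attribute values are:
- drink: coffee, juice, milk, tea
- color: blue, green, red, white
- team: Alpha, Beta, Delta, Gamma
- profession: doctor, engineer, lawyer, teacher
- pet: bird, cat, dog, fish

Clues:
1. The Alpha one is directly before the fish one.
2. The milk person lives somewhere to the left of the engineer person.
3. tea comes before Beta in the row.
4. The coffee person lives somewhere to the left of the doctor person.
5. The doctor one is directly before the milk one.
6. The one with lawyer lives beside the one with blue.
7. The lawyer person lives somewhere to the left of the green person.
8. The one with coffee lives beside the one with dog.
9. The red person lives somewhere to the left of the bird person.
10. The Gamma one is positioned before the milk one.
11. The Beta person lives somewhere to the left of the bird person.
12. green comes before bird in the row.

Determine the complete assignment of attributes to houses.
Solution:

House | Drink | Color | Team | Profession | Pet
-----------------------------------------------
  1   | coffee | red | Gamma | lawyer | cat
  2   | tea | blue | Alpha | doctor | dog
  3   | milk | green | Beta | teacher | fish
  4   | juice | white | Delta | engineer | bird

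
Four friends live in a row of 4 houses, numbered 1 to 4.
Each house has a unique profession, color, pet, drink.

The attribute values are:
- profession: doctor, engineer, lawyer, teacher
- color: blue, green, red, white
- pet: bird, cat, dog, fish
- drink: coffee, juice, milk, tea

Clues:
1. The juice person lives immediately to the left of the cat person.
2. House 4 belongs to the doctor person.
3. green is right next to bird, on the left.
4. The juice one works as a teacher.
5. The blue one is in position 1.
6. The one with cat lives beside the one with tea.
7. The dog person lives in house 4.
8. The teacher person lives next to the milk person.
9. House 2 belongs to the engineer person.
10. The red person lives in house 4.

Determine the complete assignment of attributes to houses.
Solution:

House | Profession | Color | Pet | Drink
----------------------------------------
  1   | teacher | blue | fish | juice
  2   | engineer | green | cat | milk
  3   | lawyer | white | bird | tea
  4   | doctor | red | dog | coffee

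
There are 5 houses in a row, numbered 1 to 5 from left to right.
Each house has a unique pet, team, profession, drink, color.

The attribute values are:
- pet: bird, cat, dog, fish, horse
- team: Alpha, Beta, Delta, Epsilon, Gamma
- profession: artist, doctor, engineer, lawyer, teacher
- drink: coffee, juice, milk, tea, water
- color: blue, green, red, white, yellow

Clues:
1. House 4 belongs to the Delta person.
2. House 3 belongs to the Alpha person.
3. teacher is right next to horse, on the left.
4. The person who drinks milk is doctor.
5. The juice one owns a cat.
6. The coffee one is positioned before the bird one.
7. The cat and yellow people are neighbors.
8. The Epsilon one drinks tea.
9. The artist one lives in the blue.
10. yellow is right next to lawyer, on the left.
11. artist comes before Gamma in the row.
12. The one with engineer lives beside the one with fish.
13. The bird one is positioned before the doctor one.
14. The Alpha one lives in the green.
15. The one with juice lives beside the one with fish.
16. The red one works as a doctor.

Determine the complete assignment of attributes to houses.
Solution:

House | Pet | Team | Profession | Drink | Color
-----------------------------------------------
  1   | cat | Beta | engineer | juice | white
  2   | fish | Epsilon | teacher | tea | yellow
  3   | horse | Alpha | lawyer | coffee | green
  4   | bird | Delta | artist | water | blue
  5   | dog | Gamma | doctor | milk | red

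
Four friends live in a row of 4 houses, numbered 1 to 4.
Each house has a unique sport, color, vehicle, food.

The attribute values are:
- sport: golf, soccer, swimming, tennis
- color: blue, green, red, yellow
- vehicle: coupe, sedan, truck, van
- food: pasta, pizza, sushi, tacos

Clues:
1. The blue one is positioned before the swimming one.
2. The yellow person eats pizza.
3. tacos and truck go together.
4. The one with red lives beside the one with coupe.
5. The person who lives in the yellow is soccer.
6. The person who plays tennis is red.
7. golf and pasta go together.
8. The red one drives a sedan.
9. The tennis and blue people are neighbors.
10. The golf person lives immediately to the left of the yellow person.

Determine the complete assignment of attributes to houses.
Solution:

House | Sport | Color | Vehicle | Food
--------------------------------------
  1   | tennis | red | sedan | sushi
  2   | golf | blue | coupe | pasta
  3   | soccer | yellow | van | pizza
  4   | swimming | green | truck | tacos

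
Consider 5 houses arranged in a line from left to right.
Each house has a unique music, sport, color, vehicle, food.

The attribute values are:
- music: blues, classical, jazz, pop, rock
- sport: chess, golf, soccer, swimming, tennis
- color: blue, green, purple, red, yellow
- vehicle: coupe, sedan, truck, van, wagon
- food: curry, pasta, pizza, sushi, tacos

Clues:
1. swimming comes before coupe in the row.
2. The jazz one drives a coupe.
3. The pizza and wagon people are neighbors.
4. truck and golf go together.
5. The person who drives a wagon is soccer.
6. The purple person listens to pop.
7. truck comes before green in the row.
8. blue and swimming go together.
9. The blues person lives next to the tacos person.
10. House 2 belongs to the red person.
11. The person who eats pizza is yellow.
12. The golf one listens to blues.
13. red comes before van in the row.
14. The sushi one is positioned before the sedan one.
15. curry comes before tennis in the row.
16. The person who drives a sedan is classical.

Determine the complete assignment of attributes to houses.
Solution:

House | Music | Sport | Color | Vehicle | Food
----------------------------------------------
  1   | blues | golf | yellow | truck | pizza
  2   | rock | soccer | red | wagon | tacos
  3   | pop | chess | purple | van | sushi
  4   | classical | swimming | blue | sedan | curry
  5   | jazz | tennis | green | coupe | pasta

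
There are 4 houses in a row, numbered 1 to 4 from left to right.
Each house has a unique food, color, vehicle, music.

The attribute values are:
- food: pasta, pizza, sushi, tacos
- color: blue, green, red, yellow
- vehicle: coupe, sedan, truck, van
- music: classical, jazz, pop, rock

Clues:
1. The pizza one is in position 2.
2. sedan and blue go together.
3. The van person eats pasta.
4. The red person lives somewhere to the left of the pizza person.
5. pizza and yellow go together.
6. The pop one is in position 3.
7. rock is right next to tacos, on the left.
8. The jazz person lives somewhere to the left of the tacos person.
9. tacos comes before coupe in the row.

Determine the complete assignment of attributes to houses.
Solution:

House | Food | Color | Vehicle | Music
--------------------------------------
  1   | pasta | red | van | jazz
  2   | pizza | yellow | truck | rock
  3   | tacos | blue | sedan | pop
  4   | sushi | green | coupe | classical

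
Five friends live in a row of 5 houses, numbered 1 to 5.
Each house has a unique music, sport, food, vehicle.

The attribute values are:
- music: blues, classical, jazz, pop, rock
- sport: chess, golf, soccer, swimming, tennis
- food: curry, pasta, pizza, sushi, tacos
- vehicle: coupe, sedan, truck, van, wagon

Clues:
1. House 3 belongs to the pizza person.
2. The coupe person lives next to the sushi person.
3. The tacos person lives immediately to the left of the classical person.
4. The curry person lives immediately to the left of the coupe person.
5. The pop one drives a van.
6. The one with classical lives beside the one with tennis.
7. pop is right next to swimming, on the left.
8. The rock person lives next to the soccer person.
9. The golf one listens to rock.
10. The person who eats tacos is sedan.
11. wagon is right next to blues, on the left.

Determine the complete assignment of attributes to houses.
Solution:

House | Music | Sport | Food | Vehicle
--------------------------------------
  1   | rock | golf | tacos | sedan
  2   | classical | soccer | curry | wagon
  3   | blues | tennis | pizza | coupe
  4   | pop | chess | sushi | van
  5   | jazz | swimming | pasta | truck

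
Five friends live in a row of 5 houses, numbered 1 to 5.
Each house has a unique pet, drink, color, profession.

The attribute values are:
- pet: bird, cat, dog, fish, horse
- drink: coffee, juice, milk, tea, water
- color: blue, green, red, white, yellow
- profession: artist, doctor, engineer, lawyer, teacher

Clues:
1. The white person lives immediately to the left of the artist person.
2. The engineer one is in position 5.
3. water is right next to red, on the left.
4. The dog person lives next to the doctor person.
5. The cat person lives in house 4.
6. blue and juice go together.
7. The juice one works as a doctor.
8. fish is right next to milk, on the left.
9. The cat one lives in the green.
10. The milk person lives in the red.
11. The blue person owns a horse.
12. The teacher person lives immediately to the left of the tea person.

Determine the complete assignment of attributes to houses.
Solution:

House | Pet | Drink | Color | Profession
----------------------------------------
  1   | fish | water | white | lawyer
  2   | dog | milk | red | artist
  3   | horse | juice | blue | doctor
  4   | cat | coffee | green | teacher
  5   | bird | tea | yellow | engineer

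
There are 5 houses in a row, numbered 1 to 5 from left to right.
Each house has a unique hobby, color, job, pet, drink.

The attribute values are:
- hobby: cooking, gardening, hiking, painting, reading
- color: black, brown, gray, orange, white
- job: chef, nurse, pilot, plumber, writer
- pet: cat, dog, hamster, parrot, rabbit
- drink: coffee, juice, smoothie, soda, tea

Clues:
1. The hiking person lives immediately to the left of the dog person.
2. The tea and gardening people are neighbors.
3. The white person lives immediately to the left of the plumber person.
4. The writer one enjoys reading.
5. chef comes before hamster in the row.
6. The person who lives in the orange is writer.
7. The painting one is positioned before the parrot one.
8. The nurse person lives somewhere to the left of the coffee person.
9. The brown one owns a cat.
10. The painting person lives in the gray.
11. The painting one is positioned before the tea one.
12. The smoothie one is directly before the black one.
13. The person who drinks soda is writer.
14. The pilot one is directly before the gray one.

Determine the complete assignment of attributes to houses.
Solution:

House | Hobby | Color | Job | Pet | Drink
-----------------------------------------
  1   | hiking | white | pilot | rabbit | juice
  2   | painting | gray | plumber | dog | smoothie
  3   | cooking | black | nurse | parrot | tea
  4   | gardening | brown | chef | cat | coffee
  5   | reading | orange | writer | hamster | soda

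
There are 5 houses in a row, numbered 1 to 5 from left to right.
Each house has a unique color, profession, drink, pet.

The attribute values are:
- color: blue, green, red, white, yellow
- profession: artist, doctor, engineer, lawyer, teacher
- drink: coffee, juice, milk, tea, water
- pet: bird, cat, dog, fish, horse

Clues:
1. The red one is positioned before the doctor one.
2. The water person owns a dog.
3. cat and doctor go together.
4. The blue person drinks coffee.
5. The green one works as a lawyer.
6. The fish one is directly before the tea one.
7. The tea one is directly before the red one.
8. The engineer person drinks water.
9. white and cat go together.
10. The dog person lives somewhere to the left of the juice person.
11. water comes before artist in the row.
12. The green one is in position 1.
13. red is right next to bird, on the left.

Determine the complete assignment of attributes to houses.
Solution:

House | Color | Profession | Drink | Pet
----------------------------------------
  1   | green | lawyer | milk | fish
  2   | yellow | teacher | tea | horse
  3   | red | engineer | water | dog
  4   | blue | artist | coffee | bird
  5   | white | doctor | juice | cat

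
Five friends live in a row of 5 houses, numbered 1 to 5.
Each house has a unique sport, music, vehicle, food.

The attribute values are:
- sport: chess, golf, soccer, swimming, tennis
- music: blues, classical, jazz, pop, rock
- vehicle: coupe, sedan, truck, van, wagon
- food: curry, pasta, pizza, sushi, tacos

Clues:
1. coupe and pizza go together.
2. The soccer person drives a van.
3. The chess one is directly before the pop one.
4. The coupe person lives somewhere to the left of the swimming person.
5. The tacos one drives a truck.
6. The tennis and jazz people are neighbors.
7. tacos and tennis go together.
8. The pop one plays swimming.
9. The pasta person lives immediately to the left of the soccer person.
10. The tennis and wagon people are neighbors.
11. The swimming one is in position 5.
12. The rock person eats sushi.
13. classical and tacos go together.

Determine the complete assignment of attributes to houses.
Solution:

House | Sport | Music | Vehicle | Food
--------------------------------------
  1   | tennis | classical | truck | tacos
  2   | golf | jazz | wagon | pasta
  3   | soccer | rock | van | sushi
  4   | chess | blues | coupe | pizza
  5   | swimming | pop | sedan | curry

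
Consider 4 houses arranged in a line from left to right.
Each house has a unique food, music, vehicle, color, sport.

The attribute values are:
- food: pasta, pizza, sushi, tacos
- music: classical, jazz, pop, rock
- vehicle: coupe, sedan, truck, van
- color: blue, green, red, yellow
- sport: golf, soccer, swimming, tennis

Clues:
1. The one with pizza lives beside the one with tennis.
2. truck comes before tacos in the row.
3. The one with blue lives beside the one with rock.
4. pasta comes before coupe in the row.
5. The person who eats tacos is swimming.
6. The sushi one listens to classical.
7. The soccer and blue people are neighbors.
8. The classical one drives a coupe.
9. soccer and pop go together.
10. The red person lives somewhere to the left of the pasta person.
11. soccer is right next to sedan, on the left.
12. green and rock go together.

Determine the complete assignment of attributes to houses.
Solution:

House | Food | Music | Vehicle | Color | Sport
----------------------------------------------
  1   | pizza | pop | truck | red | soccer
  2   | pasta | jazz | sedan | blue | tennis
  3   | tacos | rock | van | green | swimming
  4   | sushi | classical | coupe | yellow | golf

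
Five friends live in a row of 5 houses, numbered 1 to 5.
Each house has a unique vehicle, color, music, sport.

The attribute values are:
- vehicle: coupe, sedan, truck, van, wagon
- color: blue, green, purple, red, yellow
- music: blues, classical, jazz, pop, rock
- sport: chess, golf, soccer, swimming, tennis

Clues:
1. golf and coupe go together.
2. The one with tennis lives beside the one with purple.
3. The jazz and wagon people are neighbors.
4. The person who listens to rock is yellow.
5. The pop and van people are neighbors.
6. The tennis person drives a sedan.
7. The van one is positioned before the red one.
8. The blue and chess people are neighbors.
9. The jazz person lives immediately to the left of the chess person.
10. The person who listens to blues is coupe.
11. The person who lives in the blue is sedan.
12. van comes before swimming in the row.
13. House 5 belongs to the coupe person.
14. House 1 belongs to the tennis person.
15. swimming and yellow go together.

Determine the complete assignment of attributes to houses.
Solution:

House | Vehicle | Color | Music | Sport
---------------------------------------
  1   | sedan | blue | jazz | tennis
  2   | wagon | purple | pop | chess
  3   | van | green | classical | soccer
  4   | truck | yellow | rock | swimming
  5   | coupe | red | blues | golf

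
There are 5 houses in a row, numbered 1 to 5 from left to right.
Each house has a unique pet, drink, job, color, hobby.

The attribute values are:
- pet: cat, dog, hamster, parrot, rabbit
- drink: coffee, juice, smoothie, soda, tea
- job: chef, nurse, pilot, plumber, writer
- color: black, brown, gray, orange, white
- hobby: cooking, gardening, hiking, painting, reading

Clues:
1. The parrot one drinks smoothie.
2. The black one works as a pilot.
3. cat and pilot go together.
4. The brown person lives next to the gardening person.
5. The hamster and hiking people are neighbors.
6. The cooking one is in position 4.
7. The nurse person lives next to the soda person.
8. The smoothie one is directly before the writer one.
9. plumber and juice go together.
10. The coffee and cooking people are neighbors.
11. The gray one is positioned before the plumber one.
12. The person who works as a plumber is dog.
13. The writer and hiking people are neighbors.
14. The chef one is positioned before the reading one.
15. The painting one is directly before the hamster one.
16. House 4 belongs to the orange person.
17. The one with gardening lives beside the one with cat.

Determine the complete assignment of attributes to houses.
Solution:

House | Pet | Drink | Job | Color | Hobby
-----------------------------------------
  1   | parrot | smoothie | nurse | brown | painting
  2   | hamster | soda | writer | gray | gardening
  3   | cat | coffee | pilot | black | hiking
  4   | rabbit | tea | chef | orange | cooking
  5   | dog | juice | plumber | white | reading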